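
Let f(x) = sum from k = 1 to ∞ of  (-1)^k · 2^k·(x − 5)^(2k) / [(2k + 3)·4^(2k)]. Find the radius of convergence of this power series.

R = 2√2

The ratio of consecutive coefficients is [(2k + 3)/(2(k+1) + 3)] · 2/16 → 1/8.
Writing y = (x − 5)², the series in y has radius 8, so |x − 5| < √(8) and R = 2√2.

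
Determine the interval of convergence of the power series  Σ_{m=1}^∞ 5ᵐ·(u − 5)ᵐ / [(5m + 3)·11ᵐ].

Ratio test: |a_{m+1}/a_m| = [(5m + 3)/(5(m+1) + 3)] · 5/11 → 5/11 as m → ∞.
Thus R = 1/(5/11) = 11/5.
Endpoint u = 36/5: comparison with the harmonic series Σ 1/m shows the series diverges.
Endpoint u = 14/5: the terms alternate in sign and decrease monotonically to 0 in absolute value (size ~ c/m), so the alternating series test gives convergence.

[14/5, 36/5)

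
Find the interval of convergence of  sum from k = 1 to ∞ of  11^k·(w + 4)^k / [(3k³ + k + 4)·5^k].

[-49/11, -39/11]

Ratio test: |a_{k+1}/a_k| = [(3k³ + k + 4)/(3(k+1)³ + (k+1) + 4)] · 11/5 → 11/5 as k → ∞.
Thus R = 1/(11/5) = 5/11.
Check w = -39/11: absolute convergence follows by limit comparison with Σ 1/k³.
Check w = -49/11: the series is dominated by a constant times Σ 1/k³, which converges (p = 3 > 1).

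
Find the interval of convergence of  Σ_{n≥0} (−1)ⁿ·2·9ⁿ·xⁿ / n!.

(−∞, ∞)

By the ratio test, |a_{n+1}/a_n| = 2/2 · 9 · 1/(n+1) → 0.
Since the limit is 0 < 1 for every x, the series converges on all of ℝ and R = ∞.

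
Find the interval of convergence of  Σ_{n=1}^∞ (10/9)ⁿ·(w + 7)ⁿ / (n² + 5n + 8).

[-79/10, -61/10]

Ratio test: |a_{n+1}/a_n| = [(n² + 5n + 8)/((n+1)² + 5(n+1) + 8)] · 10/9 → 10/9 as n → ∞.
The series converges when 10/9 · |w + 7| < 1, giving R = 9/10.
When w = -61/10, absolute convergence follows by limit comparison with Σ 1/n².
At w = -79/10: the terms are on the order of 1/n², so the series converges absolutely by comparison with the p-series (p = 2 > 1).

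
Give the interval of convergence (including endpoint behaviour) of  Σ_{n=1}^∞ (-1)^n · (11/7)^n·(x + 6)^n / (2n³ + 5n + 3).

Apply the ratio test: |a_{n+1}| / |a_n| = [(2n³ + 5n + 3)/(2(n+1)³ + 5(n+1) + 3)] · 11/7, which tends to 11/7 as n → ∞.
Convergence for |x + 6| · 11/7 < 1, i.e. |x + 6| < 7/11. So R = 7/11.
At x = -59/11: the series is dominated by a constant times Σ 1/n³, which converges (p = 3 > 1).
Check x = -73/11: absolute convergence follows by limit comparison with Σ 1/n³.

[-73/11, -59/11]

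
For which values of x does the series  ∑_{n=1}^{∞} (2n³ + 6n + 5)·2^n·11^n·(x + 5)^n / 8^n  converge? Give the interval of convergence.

Apply the ratio test: |a_{n+1}| / |a_n| = [(2(n+1)³ + 6(n+1) + 5)/(2n³ + 6n + 5)] · 2·11/8, which tends to 11/4 as n → ∞.
Convergence for |x + 5| · 11/4 < 1, i.e. |x + 5| < 4/11. So R = 4/11.
Check x = -51/11: the terms do not tend to 0, so the series diverges.
At x = -59/11: the terms have absolute value of order n³, which does not tend to 0, so the series diverges by the divergence test.

(-59/11, -51/11)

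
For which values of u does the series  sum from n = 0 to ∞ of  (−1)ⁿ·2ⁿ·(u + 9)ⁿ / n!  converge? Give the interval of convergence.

(−∞, ∞)

Ratio test: |a_{n+1}/a_n| = 2 · 1/(n+1) → 0 as n → ∞.
The ratio tends to 0 regardless of u, hence R = ∞.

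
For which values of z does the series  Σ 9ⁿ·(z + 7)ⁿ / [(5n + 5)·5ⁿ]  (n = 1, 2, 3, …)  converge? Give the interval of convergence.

[-68/9, -58/9)

By the ratio test, |a_{n+1}/a_n| = [(5n + 5)/(5(n+1) + 5)] · 9/5 → 9/5.
Thus R = 1/(9/5) = 5/9.
When z = -58/9, the terms behave like c/n; limit comparison with the harmonic series gives divergence.
Check z = -68/9: convergence follows from the alternating series test (terms decrease monotonically to 0).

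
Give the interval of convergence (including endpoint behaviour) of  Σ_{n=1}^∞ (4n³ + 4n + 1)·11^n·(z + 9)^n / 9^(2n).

By the ratio test, |a_{n+1}/a_n| = [(4(n+1)³ + 4(n+1) + 1)/(4n³ + 4n + 1)] · 11/81 → 11/81.
The series converges when 11/81 · |z + 9| < 1, giving R = 81/11.
Endpoint z = -18/11: the n-th term does not approach 0; divergence by the term test.
At z = -180/11: the n-th term does not approach 0; divergence by the term test.

(-180/11, -18/11)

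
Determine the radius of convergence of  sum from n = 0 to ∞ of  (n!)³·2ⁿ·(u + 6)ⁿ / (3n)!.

The ratio of consecutive coefficients is (n+1)³/[(3n+1)·(3n+2)·(3n+3)] · 2 → 2/27.
The series converges when 2/27 · |u + 6| < 1, giving R = 27/2.

R = 27/2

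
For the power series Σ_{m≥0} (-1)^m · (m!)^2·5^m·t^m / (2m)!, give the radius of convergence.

By the ratio test, |a_{m+1}/a_m| = (m+1)²/[(2m+1)·(2m+2)] · 5 → 5/4.
Hence the series converges for |t| < 1/(5/4) = 4/5, so the radius of convergence is 4/5.

R = 4/5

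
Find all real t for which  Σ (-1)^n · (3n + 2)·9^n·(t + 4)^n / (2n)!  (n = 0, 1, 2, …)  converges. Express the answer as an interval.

(−∞, ∞)

The ratio of consecutive coefficients is (3(n+1) + 2)/(3n + 2) · 9 · 1/[(2n+1)·(2n+2)] → 0.
The limit is 0, so the series converges for all t; R = ∞.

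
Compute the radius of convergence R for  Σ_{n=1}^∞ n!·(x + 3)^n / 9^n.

R = 0

By the ratio test, |a_{n+1}/a_n| = (n+1) · 1/9 → ∞.
Since the ratio → ∞, the series diverges for every x ≠ -3, and R = 0.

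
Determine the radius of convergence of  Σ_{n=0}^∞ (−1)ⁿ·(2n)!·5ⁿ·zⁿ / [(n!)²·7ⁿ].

By the ratio test, |a_{n+1}/a_n| = (2n+1)·(2n+2)/(n+1)² · 5/7 → 20/7.
The series converges when 20/7 · |z| < 1, giving R = 7/20.

R = 7/20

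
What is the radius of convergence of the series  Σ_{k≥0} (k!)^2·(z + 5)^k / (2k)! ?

R = 4

Ratio test: |a_{k+1}/a_k| = (k+1)²/[(2k+1)·(2k+2)] → 1/4 as k → ∞.
Thus R = 1/(1/4) = 4.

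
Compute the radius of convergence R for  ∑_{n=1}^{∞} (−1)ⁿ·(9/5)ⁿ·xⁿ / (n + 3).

The ratio of consecutive coefficients is [(n + 3)/((n+1) + 3)] · 9/5 → 9/5.
Hence the series converges for |x| < 1/(9/5) = 5/9, so the radius of convergence is 5/9.

R = 5/9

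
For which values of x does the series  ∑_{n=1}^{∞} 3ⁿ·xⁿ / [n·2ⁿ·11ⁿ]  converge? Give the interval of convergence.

[-22/3, 22/3)

The ratio of consecutive coefficients is [n/(n+1)] · 3/(2·11) → 3/22.
Hence the series converges for |x| < 1/(3/22) = 22/3, so the radius of convergence is 22/3.
At x = 22/3: the terms are asymptotic to a nonzero constant times 1/n, so the series diverges by limit comparison with Σ 1/n.
Endpoint x = -22/3: an alternating series whose terms decrease to 0 in absolute value, so it converges by the Leibniz criterion.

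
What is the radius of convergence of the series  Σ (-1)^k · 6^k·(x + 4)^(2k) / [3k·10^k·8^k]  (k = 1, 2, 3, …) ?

The ratio of consecutive coefficients is [3k/3(k+1)] · 6/(10·8) → 3/40.
Since the exponent of (x + 4) increases by 2 each term, convergence requires |x + 4|² < 40/3, hence R = 2√30/3.

R = 2√30/3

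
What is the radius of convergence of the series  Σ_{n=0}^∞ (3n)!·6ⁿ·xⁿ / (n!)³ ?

By the ratio test, |a_{n+1}/a_n| = (3n+1)·(3n+2)·(3n+3)/(n+1)³ · 6 → 162.
Thus R = 1/(162) = 1/162.

R = 1/162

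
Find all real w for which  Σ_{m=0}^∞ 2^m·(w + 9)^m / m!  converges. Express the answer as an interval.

Ratio test: |a_{m+1}/a_m| = 2 · 1/(m+1) → 0 as m → ∞.
The ratio tends to 0 regardless of w, hence R = ∞.

(−∞, ∞)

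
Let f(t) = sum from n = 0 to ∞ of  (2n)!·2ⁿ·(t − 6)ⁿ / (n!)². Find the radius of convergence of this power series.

Apply the ratio test: |a_{n+1}| / |a_n| = (2n+1)·(2n+2)/(n+1)² · 2, which tends to 8 as n → ∞.
Hence the series converges for |t − 6| < 1/(8) = 1/8, so the radius of convergence is 1/8.

R = 1/8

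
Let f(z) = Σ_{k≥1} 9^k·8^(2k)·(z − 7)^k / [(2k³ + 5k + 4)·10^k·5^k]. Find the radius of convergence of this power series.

The ratio of consecutive coefficients is [(2k³ + 5k + 4)/(2(k+1)³ + 5(k+1) + 4)] · 9·64/(10·5) → 288/25.
The series converges when 288/25 · |z − 7| < 1, giving R = 25/288.

R = 25/288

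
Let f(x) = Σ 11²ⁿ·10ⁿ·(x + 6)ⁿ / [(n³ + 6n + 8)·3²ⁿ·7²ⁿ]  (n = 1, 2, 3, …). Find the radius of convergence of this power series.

R = 441/1210

By the ratio test, |a_{n+1}/a_n| = [(n³ + 6n + 8)/((n+1)³ + 6(n+1) + 8)] · 121·10/(9·49) → 1210/441.
Hence the series converges for |x + 6| < 1/(1210/441) = 441/1210, so the radius of convergence is 441/1210.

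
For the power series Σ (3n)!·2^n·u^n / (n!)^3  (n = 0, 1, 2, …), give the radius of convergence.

R = 1/54

Ratio test: |a_{n+1}/a_n| = (3n+1)·(3n+2)·(3n+3)/(n+1)³ · 2 → 54 as n → ∞.
The series converges when 54 · |u| < 1, giving R = 1/54.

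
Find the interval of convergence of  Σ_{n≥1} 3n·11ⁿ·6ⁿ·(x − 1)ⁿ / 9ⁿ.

By the ratio test, |a_{n+1}/a_n| = [3(n+1)/3n] · 11·6/9 → 22/3.
The series converges when 22/3 · |x − 1| < 1, giving R = 3/22.
Endpoint x = 25/22: the terms have absolute value of order n, which does not tend to 0, so the series diverges by the divergence test.
At x = 19/22: the n-th term does not approach 0; divergence by the term test.

(19/22, 25/22)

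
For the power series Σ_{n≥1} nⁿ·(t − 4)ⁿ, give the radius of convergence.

By the Cauchy root test, |a_n|^(1/n) = n → ∞.
Since the n-th root of |a_n| is unbounded, the series converges only at t = 4; R = 0.

R = 0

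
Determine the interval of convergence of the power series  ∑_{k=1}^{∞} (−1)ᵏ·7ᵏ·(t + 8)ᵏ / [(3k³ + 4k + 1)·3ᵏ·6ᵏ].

Ratio test: |a_{k+1}/a_k| = [(3k³ + 4k + 1)/(3(k+1)³ + 4(k+1) + 1)] · 7/(3·6) → 7/18 as k → ∞.
Convergence for |t + 8| · 7/18 < 1, i.e. |t + 8| < 18/7. So R = 18/7.
Endpoint t = -38/7: absolute convergence follows by limit comparison with Σ 1/k³.
When t = -74/7, absolute convergence follows by limit comparison with Σ 1/k³.

[-74/7, -38/7]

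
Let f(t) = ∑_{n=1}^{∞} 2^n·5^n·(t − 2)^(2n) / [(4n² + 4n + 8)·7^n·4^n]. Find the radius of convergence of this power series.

The ratio of consecutive coefficients is [(4n² + 4n + 8)/(4(n+1)² + 4(n+1) + 8)] · 2·5/(7·4) → 5/14.
Successive powers of (t − 2) differ by 2, so the series converges when |t − 2|² · 5/14 < 1, i.e. |t − 2| < √(14/5). So R = √70/5.

R = √70/5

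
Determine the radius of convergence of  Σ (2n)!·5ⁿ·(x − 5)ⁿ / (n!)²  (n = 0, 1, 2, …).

R = 1/20

Ratio test: |a_{n+1}/a_n| = (2n+1)·(2n+2)/(n+1)² · 5 → 20 as n → ∞.
Hence the series converges for |x − 5| < 1/(20) = 1/20, so the radius of convergence is 1/20.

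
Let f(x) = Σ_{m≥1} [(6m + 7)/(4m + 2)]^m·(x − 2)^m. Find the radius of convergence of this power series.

R = 2/3

Root test: |a_m|^(1/m) = (6m + 7)/(4m + 2) → 3/2.
The series converges when 3/2 · |x − 2| < 1, giving R = 2/3.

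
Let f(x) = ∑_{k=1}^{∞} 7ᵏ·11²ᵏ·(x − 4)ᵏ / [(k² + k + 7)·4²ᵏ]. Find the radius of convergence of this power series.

R = 16/847

The ratio of consecutive coefficients is [(k² + k + 7)/((k+1)² + (k+1) + 7)] · 7·121/16 → 847/16.
Thus R = 1/(847/16) = 16/847.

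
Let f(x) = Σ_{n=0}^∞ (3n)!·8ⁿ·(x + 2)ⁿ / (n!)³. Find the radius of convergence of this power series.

R = 1/216

The ratio of consecutive coefficients is (3n+1)·(3n+2)·(3n+3)/(n+1)³ · 8 → 216.
Convergence for |x + 2| · 216 < 1, i.e. |x + 2| < 1/216. So R = 1/216.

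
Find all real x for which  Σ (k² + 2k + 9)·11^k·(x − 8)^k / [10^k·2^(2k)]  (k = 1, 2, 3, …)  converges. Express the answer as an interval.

Apply the ratio test: |a_{k+1}| / |a_k| = [((k+1)² + 2(k+1) + 9)/(k² + 2k + 9)] · 11/(10·4), which tends to 11/40 as k → ∞.
Hence the series converges for |x − 8| < 1/(11/40) = 40/11, so the radius of convergence is 40/11.
When x = 128/11, the terms have absolute value of order k², which does not tend to 0, so the series diverges by the divergence test.
At x = 48/11: the k-th term does not approach 0; divergence by the term test.

(48/11, 128/11)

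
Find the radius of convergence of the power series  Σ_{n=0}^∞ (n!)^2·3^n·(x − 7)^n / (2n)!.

By the ratio test, |a_{n+1}/a_n| = (n+1)²/[(2n+1)·(2n+2)] · 3 → 3/4.
Thus R = 1/(3/4) = 4/3.

R = 4/3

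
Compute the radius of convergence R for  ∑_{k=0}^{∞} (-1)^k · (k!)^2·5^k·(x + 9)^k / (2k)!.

Ratio test: |a_{k+1}/a_k| = (k+1)²/[(2k+1)·(2k+2)] · 5 → 5/4 as k → ∞.
Convergence for |x + 9| · 5/4 < 1, i.e. |x + 9| < 4/5. So R = 4/5.

R = 4/5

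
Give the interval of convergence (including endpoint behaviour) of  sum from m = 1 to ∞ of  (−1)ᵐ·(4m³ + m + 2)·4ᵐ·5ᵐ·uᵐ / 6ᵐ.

(-3/10, 3/10)

Apply the ratio test: |a_{m+1}| / |a_m| = [(4(m+1)³ + (m+1) + 2)/(4m³ + m + 2)] · 4·5/6, which tends to 10/3 as m → ∞.
Thus R = 1/(10/3) = 3/10.
At u = 3/10: the m-th term does not approach 0; divergence by the term test.
At u = -3/10: the terms have absolute value of order m³, which does not tend to 0, so the series diverges by the divergence test.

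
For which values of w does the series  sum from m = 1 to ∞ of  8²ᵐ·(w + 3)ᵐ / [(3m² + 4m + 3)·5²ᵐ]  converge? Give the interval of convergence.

[-217/64, -167/64]

Ratio test: |a_{m+1}/a_m| = [(3m² + 4m + 3)/(3(m+1)² + 4(m+1) + 3)] · 64/25 → 64/25 as m → ∞.
The series converges when 64/25 · |w + 3| < 1, giving R = 25/64.
Check w = -167/64: absolute convergence follows by limit comparison with Σ 1/m².
At w = -217/64: the terms are on the order of 1/m², so the series converges absolutely by comparison with the p-series (p = 2 > 1).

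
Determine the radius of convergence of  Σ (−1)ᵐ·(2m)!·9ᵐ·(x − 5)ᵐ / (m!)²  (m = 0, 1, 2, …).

The ratio of consecutive coefficients is (2m+1)·(2m+2)/(m+1)² · 9 → 36.
The series converges when 36 · |x − 5| < 1, giving R = 1/36.

R = 1/36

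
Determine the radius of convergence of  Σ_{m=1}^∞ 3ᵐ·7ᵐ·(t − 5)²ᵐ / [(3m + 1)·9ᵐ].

R = √21/7

Apply the ratio test: |a_{m+1}| / |a_m| = [(3m + 1)/(3(m+1) + 1)] · 3·7/9, which tends to 7/3 as m → ∞.
Since the exponent of (t − 5) increases by 2 each term, convergence requires |t − 5|² < 3/7, hence R = √21/7.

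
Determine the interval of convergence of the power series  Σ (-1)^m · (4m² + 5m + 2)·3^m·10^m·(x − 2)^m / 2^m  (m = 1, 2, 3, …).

(29/15, 31/15)

Ratio test: |a_{m+1}/a_m| = [(4(m+1)² + 5(m+1) + 2)/(4m² + 5m + 2)] · 3·10/2 → 15 as m → ∞.
Hence the series converges for |x − 2| < 1/(15) = 1/15, so the radius of convergence is 1/15.
Endpoint x = 31/15: the m-th term does not approach 0; divergence by the term test.
At x = 29/15: the terms do not tend to 0, so the series diverges.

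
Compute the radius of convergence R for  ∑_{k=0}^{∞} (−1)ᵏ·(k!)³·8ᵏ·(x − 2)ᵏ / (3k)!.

R = 27/8

The ratio of consecutive coefficients is (k+1)³/[(3k+1)·(3k+2)·(3k+3)] · 8 → 8/27.
Hence the series converges for |x − 2| < 1/(8/27) = 27/8, so the radius of convergence is 27/8.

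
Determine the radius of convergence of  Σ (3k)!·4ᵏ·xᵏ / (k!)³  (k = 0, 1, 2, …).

Ratio test: |a_{k+1}/a_k| = (3k+1)·(3k+2)·(3k+3)/(k+1)³ · 4 → 108 as k → ∞.
Thus R = 1/(108) = 1/108.

R = 1/108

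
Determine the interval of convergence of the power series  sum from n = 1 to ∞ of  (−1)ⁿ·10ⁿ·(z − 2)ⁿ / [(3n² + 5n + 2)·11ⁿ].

Ratio test: |a_{n+1}/a_n| = [(3n² + 5n + 2)/(3(n+1)² + 5(n+1) + 2)] · 10/11 → 10/11 as n → ∞.
Convergence for |z − 2| · 10/11 < 1, i.e. |z − 2| < 11/10. So R = 11/10.
Check z = 31/10: the series is dominated by a constant times Σ 1/n², which converges (p = 2 > 1).
When z = 9/10, the terms are on the order of 1/n², so the series converges absolutely by comparison with the p-series (p = 2 > 1).

[9/10, 31/10]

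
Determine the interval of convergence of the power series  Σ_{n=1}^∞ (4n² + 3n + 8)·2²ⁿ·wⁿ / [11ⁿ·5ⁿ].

The ratio of consecutive coefficients is [(4(n+1)² + 3(n+1) + 8)/(4n² + 3n + 8)] · 4/(11·5) → 4/55.
Hence the series converges for |w| < 1/(4/55) = 55/4, so the radius of convergence is 55/4.
Check w = 55/4: the terms do not tend to 0, so the series diverges.
When w = -55/4, the terms have absolute value of order n², which does not tend to 0, so the series diverges by the divergence test.

(-55/4, 55/4)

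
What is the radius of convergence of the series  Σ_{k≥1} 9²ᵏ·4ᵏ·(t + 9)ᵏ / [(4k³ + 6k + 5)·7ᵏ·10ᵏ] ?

The ratio of consecutive coefficients is [(4k³ + 6k + 5)/(4(k+1)³ + 6(k+1) + 5)] · 81·4/(7·10) → 162/35.
Thus R = 1/(162/35) = 35/162.

R = 35/162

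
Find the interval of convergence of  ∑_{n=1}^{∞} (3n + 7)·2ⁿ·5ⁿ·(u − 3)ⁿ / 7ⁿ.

By the ratio test, |a_{n+1}/a_n| = [(3(n+1) + 7)/(3n + 7)] · 2·5/7 → 10/7.
Hence the series converges for |u − 3| < 1/(10/7) = 7/10, so the radius of convergence is 7/10.
Check u = 37/10: the terms do not tend to 0, so the series diverges.
At u = 23/10: the n-th term does not approach 0; divergence by the term test.

(23/10, 37/10)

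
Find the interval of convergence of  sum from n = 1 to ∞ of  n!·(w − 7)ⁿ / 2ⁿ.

The ratio of consecutive coefficients is (n+1) · 1/2 → ∞.
Since the ratio → ∞, the series diverges for every w ≠ 7, and R = 0.

{7}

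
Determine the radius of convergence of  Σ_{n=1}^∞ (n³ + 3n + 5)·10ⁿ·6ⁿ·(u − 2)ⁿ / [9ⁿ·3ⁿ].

R = 9/20

The ratio of consecutive coefficients is [((n+1)³ + 3(n+1) + 5)/(n³ + 3n + 5)] · 10·6/(9·3) → 20/9.
The series converges when 20/9 · |u − 2| < 1, giving R = 9/20.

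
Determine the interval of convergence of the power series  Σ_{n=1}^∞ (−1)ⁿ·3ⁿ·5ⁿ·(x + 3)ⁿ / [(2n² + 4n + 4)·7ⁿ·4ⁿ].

The ratio of consecutive coefficients is [(2n² + 4n + 4)/(2(n+1)² + 4(n+1) + 4)] · 3·5/(7·4) → 15/28.
Hence the series converges for |x + 3| < 1/(15/28) = 28/15, so the radius of convergence is 28/15.
When x = -17/15, the series is dominated by a constant times Σ 1/n², which converges (p = 2 > 1).
At x = -73/15: the terms are on the order of 1/n², so the series converges absolutely by comparison with the p-series (p = 2 > 1).

[-73/15, -17/15]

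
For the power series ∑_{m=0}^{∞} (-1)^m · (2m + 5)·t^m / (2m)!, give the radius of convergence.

R = ∞

Ratio test: |a_{m+1}/a_m| = (2(m+1) + 5)/(2m + 5) · 1/[(2m+1)·(2m+2)] → 0 as m → ∞.
Since the limit is 0 < 1 for every t, the series converges on all of ℝ and R = ∞.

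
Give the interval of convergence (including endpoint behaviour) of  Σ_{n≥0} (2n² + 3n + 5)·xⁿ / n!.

(−∞, ∞)

Apply the ratio test: |a_{n+1}| / |a_n| = (2(n+1)² + 3(n+1) + 5)/(2n² + 3n + 5) · 1/(n+1), which tends to 0 as n → ∞.
Since the limit is 0 < 1 for every x, the series converges on all of ℝ and R = ∞.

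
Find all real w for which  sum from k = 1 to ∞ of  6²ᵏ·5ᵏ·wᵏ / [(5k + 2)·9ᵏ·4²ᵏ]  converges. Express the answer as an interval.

Apply the ratio test: |a_{k+1}| / |a_k| = [(5k + 2)/(5(k+1) + 2)] · 36·5/(9·16), which tends to 5/4 as k → ∞.
Thus R = 1/(5/4) = 4/5.
Endpoint w = 4/5: the terms behave like c/k; limit comparison with the harmonic series gives divergence.
Endpoint w = -4/5: the terms alternate in sign and decrease monotonically to 0 in absolute value (size ~ c/k), so the alternating series test gives convergence.

[-4/5, 4/5)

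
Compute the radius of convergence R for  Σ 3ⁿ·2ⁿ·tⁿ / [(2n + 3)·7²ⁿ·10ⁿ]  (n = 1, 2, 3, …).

R = 245/3

The ratio of consecutive coefficients is [(2n + 3)/(2(n+1) + 3)] · 3·2/(49·10) → 3/245.
Hence the series converges for |t| < 1/(3/245) = 245/3, so the radius of convergence is 245/3.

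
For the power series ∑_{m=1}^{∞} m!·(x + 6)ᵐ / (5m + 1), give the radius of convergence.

R = 0

Ratio test: |a_{m+1}/a_m| = (m+1) · (5m + 1)/(5(m+1) + 1) → ∞ as m → ∞.
Since the ratio → ∞, the series diverges for every x ≠ -6, and R = 0.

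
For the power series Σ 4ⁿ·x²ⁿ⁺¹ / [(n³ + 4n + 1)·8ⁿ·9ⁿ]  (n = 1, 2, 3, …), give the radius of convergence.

R = 3√2

The ratio of consecutive coefficients is [(n³ + 4n + 1)/((n+1)³ + 4(n+1) + 1)] · 4/(8·9) → 1/18.
Successive powers of x differ by 2, so the series converges when |x|² · 1/18 < 1, i.e. |x| < √(18). So R = 3√2.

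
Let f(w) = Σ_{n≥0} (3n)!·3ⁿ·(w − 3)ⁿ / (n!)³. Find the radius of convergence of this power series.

By the ratio test, |a_{n+1}/a_n| = (3n+1)·(3n+2)·(3n+3)/(n+1)³ · 3 → 81.
Convergence for |w − 3| · 81 < 1, i.e. |w − 3| < 1/81. So R = 1/81.

R = 1/81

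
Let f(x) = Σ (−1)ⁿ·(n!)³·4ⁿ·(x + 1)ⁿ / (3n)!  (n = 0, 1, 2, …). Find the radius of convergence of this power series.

R = 27/4

The ratio of consecutive coefficients is (n+1)³/[(3n+1)·(3n+2)·(3n+3)] · 4 → 4/27.
Thus R = 1/(4/27) = 27/4.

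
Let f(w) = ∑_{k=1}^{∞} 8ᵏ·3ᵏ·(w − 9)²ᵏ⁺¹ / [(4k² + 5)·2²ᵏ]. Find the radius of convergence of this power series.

By the ratio test, |a_{k+1}/a_k| = [(4k² + 5)/(4(k+1)² + 5)] · 8·3/4 → 6.
Since the exponent of (w − 9) increases by 2 each term, convergence requires |w − 9|² < 1/6, hence R = √6/6.

R = √6/6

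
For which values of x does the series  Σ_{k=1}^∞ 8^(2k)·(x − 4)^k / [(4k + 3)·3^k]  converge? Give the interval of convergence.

[253/64, 259/64)

Apply the ratio test: |a_{k+1}| / |a_k| = [(4k + 3)/(4(k+1) + 3)] · 64/3, which tends to 64/3 as k → ∞.
Thus R = 1/(64/3) = 3/64.
Endpoint x = 259/64: comparison with the harmonic series Σ 1/k shows the series diverges.
Endpoint x = 253/64: an alternating series whose terms decrease to 0 in absolute value, so it converges by the Leibniz criterion.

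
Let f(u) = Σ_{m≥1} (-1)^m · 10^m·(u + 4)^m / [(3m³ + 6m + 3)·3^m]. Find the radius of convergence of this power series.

The ratio of consecutive coefficients is [(3m³ + 6m + 3)/(3(m+1)³ + 6(m+1) + 3)] · 10/3 → 10/3.
The series converges when 10/3 · |u + 4| < 1, giving R = 3/10.

R = 3/10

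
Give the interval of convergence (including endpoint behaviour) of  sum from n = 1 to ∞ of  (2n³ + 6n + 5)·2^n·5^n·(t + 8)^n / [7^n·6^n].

(-61/5, -19/5)

The ratio of consecutive coefficients is [(2(n+1)³ + 6(n+1) + 5)/(2n³ + 6n + 5)] · 2·5/(7·6) → 5/21.
The series converges when 5/21 · |t + 8| < 1, giving R = 21/5.
Check t = -19/5: the terms do not tend to 0, so the series diverges.
Check t = -61/5: the n-th term does not approach 0; divergence by the term test.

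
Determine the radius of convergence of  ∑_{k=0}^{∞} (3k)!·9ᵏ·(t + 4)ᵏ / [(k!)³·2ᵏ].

R = 2/243

The ratio of consecutive coefficients is (3k+1)·(3k+2)·(3k+3)/(k+1)³ · 9/2 → 243/2.
Thus R = 1/(243/2) = 2/243.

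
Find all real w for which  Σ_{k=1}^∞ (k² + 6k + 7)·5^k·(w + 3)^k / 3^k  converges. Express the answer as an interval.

(-18/5, -12/5)

Ratio test: |a_{k+1}/a_k| = [((k+1)² + 6(k+1) + 7)/(k² + 6k + 7)] · 5/3 → 5/3 as k → ∞.
The series converges when 5/3 · |w + 3| < 1, giving R = 3/5.
Endpoint w = -12/5: the k-th term does not approach 0; divergence by the term test.
Check w = -18/5: the terms do not tend to 0, so the series diverges.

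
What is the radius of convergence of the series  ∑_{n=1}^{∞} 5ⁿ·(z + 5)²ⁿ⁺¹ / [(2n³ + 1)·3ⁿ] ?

Ratio test: |a_{n+1}/a_n| = [(2n³ + 1)/(2(n+1)³ + 1)] · 5/3 → 5/3 as n → ∞.
Since the exponent of (z + 5) increases by 2 each term, convergence requires |z + 5|² < 3/5, hence R = √15/5.

R = √15/5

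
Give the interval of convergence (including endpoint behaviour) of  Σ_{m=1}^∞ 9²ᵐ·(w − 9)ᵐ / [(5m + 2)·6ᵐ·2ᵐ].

[239/27, 247/27)

By the ratio test, |a_{m+1}/a_m| = [(5m + 2)/(5(m+1) + 2)] · 81/(6·2) → 27/4.
Hence the series converges for |w − 9| < 1/(27/4) = 4/27, so the radius of convergence is 4/27.
Endpoint w = 247/27: the terms are asymptotic to a nonzero constant times 1/m, so the series diverges by limit comparison with Σ 1/m.
Check w = 239/27: convergence follows from the alternating series test (terms decrease monotonically to 0).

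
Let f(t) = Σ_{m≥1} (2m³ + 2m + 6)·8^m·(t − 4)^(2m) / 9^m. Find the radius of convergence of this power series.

By the ratio test, |a_{m+1}/a_m| = [(2(m+1)³ + 2(m+1) + 6)/(2m³ + 2m + 6)] · 8/9 → 8/9.
Since the exponent of (t − 4) increases by 2 each term, convergence requires |t − 4|² < 9/8, hence R = 3√2/4.

R = 3√2/4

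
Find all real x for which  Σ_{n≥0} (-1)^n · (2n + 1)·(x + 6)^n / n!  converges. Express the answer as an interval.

Ratio test: |a_{n+1}/a_n| = (2(n+1) + 1)/(2n + 1) · 1/(n+1) → 0 as n → ∞.
The ratio tends to 0 regardless of x, hence R = ∞.

(−∞, ∞)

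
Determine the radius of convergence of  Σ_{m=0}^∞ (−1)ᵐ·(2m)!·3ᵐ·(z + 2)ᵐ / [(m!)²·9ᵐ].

Ratio test: |a_{m+1}/a_m| = (2m+1)·(2m+2)/(m+1)² · 3/9 → 4/3 as m → ∞.
Convergence for |z + 2| · 4/3 < 1, i.e. |z + 2| < 3/4. So R = 3/4.

R = 3/4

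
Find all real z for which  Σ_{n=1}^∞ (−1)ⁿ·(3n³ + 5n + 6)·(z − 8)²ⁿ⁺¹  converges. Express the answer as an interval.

(7, 9)

The ratio of consecutive coefficients is (3(n+1)³ + 5(n+1) + 6)/(3n³ + 5n + 6) → 1.
Since the exponent of (z − 8) increases by 2 each term, convergence requires |z − 8|² < 1, hence R = 1.
When z = 9, the n-th term does not approach 0; divergence by the term test.
Endpoint z = 7: the n-th term does not approach 0; divergence by the term test.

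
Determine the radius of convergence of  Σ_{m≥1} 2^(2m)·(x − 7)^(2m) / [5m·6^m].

Ratio test: |a_{m+1}/a_m| = [5m/5(m+1)] · 4/6 → 2/3 as m → ∞.
Writing y = (x − 7)², the series in y has radius 3/2, so |x − 7| < √(3/2) and R = √6/2.

R = √6/2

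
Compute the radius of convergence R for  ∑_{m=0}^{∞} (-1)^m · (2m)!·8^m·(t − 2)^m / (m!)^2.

R = 1/32

Apply the ratio test: |a_{m+1}| / |a_m| = (2m+1)·(2m+2)/(m+1)² · 8, which tends to 32 as m → ∞.
The series converges when 32 · |t − 2| < 1, giving R = 1/32.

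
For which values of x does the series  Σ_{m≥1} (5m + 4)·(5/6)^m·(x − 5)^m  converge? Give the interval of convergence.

(19/5, 31/5)

The ratio of consecutive coefficients is [(5(m+1) + 4)/(5m + 4)] · 5/6 → 5/6.
Convergence for |x − 5| · 5/6 < 1, i.e. |x − 5| < 6/5. So R = 6/5.
At x = 31/5: the terms do not tend to 0, so the series diverges.
Endpoint x = 19/5: the terms have absolute value of order m, which does not tend to 0, so the series diverges by the divergence test.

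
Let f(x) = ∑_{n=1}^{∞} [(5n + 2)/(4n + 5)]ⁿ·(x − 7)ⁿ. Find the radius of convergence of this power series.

By the Cauchy root test, |a_n|^(1/n) = (5n + 2)/(4n + 5) → 5/4.
Convergence for |x − 7| · 5/4 < 1, i.e. |x − 7| < 4/5. So R = 4/5.

R = 4/5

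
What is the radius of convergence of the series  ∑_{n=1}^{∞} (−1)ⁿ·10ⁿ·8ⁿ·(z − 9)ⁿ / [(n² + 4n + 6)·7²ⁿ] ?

The ratio of consecutive coefficients is [(n² + 4n + 6)/((n+1)² + 4(n+1) + 6)] · 10·8/49 → 80/49.
The series converges when 80/49 · |z − 9| < 1, giving R = 49/80.

R = 49/80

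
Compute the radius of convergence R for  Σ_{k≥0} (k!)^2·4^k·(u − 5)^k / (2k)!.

Ratio test: |a_{k+1}/a_k| = (k+1)²/[(2k+1)·(2k+2)] · 4 → 1 as k → ∞.
So the series converges when |u − 5| < 1 and diverges when |u − 5| > 1; R = 1.

R = 1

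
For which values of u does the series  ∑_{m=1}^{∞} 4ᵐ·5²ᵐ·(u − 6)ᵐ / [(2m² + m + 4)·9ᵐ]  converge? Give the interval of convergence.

[591/100, 609/100]

Apply the ratio test: |a_{m+1}| / |a_m| = [(2m² + m + 4)/(2(m+1)² + (m+1) + 4)] · 4·25/9, which tends to 100/9 as m → ∞.
Thus R = 1/(100/9) = 9/100.
Endpoint u = 609/100: the terms are on the order of 1/m², so the series converges absolutely by comparison with the p-series (p = 2 > 1).
When u = 591/100, absolute convergence follows by limit comparison with Σ 1/m².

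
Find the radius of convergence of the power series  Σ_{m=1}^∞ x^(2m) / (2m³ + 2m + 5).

Apply the ratio test: |a_{m+1}| / |a_m| = (2m³ + 2m + 5)/(2(m+1)³ + 2(m+1) + 5), which tends to 1 as m → ∞.
Successive powers of x differ by 2, so the series converges when |x|² · 1 < 1, i.e. |x| < √(1) = 1. So R = 1.

R = 1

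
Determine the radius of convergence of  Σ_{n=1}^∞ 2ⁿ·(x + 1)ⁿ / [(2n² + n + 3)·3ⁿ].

Apply the ratio test: |a_{n+1}| / |a_n| = [(2n² + n + 3)/(2(n+1)² + (n+1) + 3)] · 2/3, which tends to 2/3 as n → ∞.
Thus R = 1/(2/3) = 3/2.

R = 3/2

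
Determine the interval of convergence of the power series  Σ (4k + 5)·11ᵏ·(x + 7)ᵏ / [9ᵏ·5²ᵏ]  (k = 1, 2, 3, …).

Apply the ratio test: |a_{k+1}| / |a_k| = [(4(k+1) + 5)/(4k + 5)] · 11/(9·25), which tends to 11/225 as k → ∞.
Hence the series converges for |x + 7| < 1/(11/225) = 225/11, so the radius of convergence is 225/11.
When x = 148/11, the terms have absolute value of order k, which does not tend to 0, so the series diverges by the divergence test.
Check x = -302/11: the k-th term does not approach 0; divergence by the term test.

(-302/11, 148/11)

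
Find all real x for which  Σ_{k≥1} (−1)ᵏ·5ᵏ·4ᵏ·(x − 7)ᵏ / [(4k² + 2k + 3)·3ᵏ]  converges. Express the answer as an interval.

[137/20, 143/20]

The ratio of consecutive coefficients is [(4k² + 2k + 3)/(4(k+1)² + 2(k+1) + 3)] · 5·4/3 → 20/3.
Hence the series converges for |x − 7| < 1/(20/3) = 3/20, so the radius of convergence is 3/20.
At x = 143/20: the series is dominated by a constant times Σ 1/k², which converges (p = 2 > 1).
Endpoint x = 137/20: absolute convergence follows by limit comparison with Σ 1/k².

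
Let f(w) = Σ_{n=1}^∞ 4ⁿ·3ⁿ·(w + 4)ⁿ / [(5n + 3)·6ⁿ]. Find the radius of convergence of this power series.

R = 1/2

The ratio of consecutive coefficients is [(5n + 3)/(5(n+1) + 3)] · 4·3/6 → 2.
The series converges when 2 · |w + 4| < 1, giving R = 1/2.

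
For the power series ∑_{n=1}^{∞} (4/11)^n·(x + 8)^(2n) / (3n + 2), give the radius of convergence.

Apply the ratio test: |a_{n+1}| / |a_n| = [(3n + 2)/(3(n+1) + 2)] · 4/11, which tends to 4/11 as n → ∞.
Writing y = (x + 8)², the series in y has radius 11/4, so |x + 8| < √(11/4) and R = √11/2.

R = √11/2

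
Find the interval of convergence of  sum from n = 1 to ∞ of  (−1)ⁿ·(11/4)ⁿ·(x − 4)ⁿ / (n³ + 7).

Ratio test: |a_{n+1}/a_n| = [(n³ + 7)/((n+1)³ + 7)] · 11/4 → 11/4 as n → ∞.
Convergence for |x − 4| · 11/4 < 1, i.e. |x − 4| < 4/11. So R = 4/11.
At x = 48/11: the terms are on the order of 1/n³, so the series converges absolutely by comparison with the p-series (p = 3 > 1).
Check x = 40/11: the terms are on the order of 1/n³, so the series converges absolutely by comparison with the p-series (p = 3 > 1).

[40/11, 48/11]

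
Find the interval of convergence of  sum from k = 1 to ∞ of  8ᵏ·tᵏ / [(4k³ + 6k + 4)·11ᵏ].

[-11/8, 11/8]

By the ratio test, |a_{k+1}/a_k| = [(4k³ + 6k + 4)/(4(k+1)³ + 6(k+1) + 4)] · 8/11 → 8/11.
Thus R = 1/(8/11) = 11/8.
At t = 11/8: absolute convergence follows by limit comparison with Σ 1/k³.
Endpoint t = -11/8: the terms are on the order of 1/k³, so the series converges absolutely by comparison with the p-series (p = 3 > 1).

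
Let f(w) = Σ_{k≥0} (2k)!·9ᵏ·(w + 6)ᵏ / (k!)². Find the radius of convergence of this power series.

Apply the ratio test: |a_{k+1}| / |a_k| = (2k+1)·(2k+2)/(k+1)² · 9, which tends to 36 as k → ∞.
Convergence for |w + 6| · 36 < 1, i.e. |w + 6| < 1/36. So R = 1/36.

R = 1/36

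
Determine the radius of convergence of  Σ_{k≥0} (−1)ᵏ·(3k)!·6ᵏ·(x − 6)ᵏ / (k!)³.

Ratio test: |a_{k+1}/a_k| = (3k+1)·(3k+2)·(3k+3)/(k+1)³ · 6 → 162 as k → ∞.
Convergence for |x − 6| · 162 < 1, i.e. |x − 6| < 1/162. So R = 1/162.

R = 1/162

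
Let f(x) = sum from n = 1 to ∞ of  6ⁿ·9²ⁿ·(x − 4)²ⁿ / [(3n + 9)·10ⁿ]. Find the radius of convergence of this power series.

R = √15/27

The ratio of consecutive coefficients is [(3n + 9)/(3(n+1) + 9)] · 6·81/10 → 243/5.
Since the exponent of (x − 4) increases by 2 each term, convergence requires |x − 4|² < 5/243, hence R = √15/27.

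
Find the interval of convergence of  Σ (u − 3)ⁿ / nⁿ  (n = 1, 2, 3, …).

Applying the root test, |a_n|^(1/n) = 1/n → 0.
The limit is 0 for every u, so R = ∞.

(−∞, ∞)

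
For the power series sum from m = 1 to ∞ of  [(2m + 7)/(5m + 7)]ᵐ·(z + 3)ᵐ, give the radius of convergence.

Root test: |a_m|^(1/m) = (2m + 7)/(5m + 7) → 2/5.
Convergence for |z + 3| · 2/5 < 1, i.e. |z + 3| < 5/2. So R = 5/2.

R = 5/2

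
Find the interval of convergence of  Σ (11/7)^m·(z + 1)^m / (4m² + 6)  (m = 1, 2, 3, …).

Ratio test: |a_{m+1}/a_m| = [(4m² + 6)/(4(m+1)² + 6)] · 11/7 → 11/7 as m → ∞.
The series converges when 11/7 · |z + 1| < 1, giving R = 7/11.
When z = -4/11, the terms are on the order of 1/m², so the series converges absolutely by comparison with the p-series (p = 2 > 1).
Check z = -18/11: the series is dominated by a constant times Σ 1/m², which converges (p = 2 > 1).

[-18/11, -4/11]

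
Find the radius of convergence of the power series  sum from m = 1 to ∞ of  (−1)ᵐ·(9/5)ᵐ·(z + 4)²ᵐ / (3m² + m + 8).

R = √5/3

Ratio test: |a_{m+1}/a_m| = [(3m² + m + 8)/(3(m+1)² + (m+1) + 8)] · 9/5 → 9/5 as m → ∞.
Writing y = (z + 4)², the series in y has radius 5/9, so |z + 4| < √(5/9) and R = √5/3.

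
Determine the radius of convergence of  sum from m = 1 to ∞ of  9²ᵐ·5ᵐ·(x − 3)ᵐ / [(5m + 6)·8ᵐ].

Ratio test: |a_{m+1}/a_m| = [(5m + 6)/(5(m+1) + 6)] · 81·5/8 → 405/8 as m → ∞.
The series converges when 405/8 · |x − 3| < 1, giving R = 8/405.

R = 8/405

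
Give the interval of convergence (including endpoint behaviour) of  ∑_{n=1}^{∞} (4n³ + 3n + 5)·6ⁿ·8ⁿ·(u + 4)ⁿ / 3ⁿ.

Apply the ratio test: |a_{n+1}| / |a_n| = [(4(n+1)³ + 3(n+1) + 5)/(4n³ + 3n + 5)] · 6·8/3, which tends to 16 as n → ∞.
Thus R = 1/(16) = 1/16.
At u = -63/16: the n-th term does not approach 0; divergence by the term test.
At u = -65/16: the terms have absolute value of order n³, which does not tend to 0, so the series diverges by the divergence test.

(-65/16, -63/16)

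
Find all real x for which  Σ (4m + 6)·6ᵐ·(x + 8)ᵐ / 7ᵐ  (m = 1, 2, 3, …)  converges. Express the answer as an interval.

(-55/6, -41/6)

The ratio of consecutive coefficients is [(4(m+1) + 6)/(4m + 6)] · 6/7 → 6/7.
The series converges when 6/7 · |x + 8| < 1, giving R = 7/6.
At x = -41/6: the terms have absolute value of order m, which does not tend to 0, so the series diverges by the divergence test.
At x = -55/6: the m-th term does not approach 0; divergence by the term test.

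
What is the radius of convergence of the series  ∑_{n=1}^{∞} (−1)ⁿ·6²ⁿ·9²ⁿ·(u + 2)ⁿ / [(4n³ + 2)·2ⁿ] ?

R = 1/1458

Apply the ratio test: |a_{n+1}| / |a_n| = [(4n³ + 2)/(4(n+1)³ + 2)] · 36·81/2, which tends to 1458 as n → ∞.
Hence the series converges for |u + 2| < 1/(1458) = 1/1458, so the radius of convergence is 1/1458.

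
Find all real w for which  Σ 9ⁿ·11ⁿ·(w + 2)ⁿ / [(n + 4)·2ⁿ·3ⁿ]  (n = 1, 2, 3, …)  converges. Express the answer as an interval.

[-68/33, -64/33)

Apply the ratio test: |a_{n+1}| / |a_n| = [(n + 4)/((n+1) + 4)] · 9·11/(2·3), which tends to 33/2 as n → ∞.
Thus R = 1/(33/2) = 2/33.
When w = -64/33, the terms behave like c/n; limit comparison with the harmonic series gives divergence.
Check w = -68/33: an alternating series whose terms decrease to 0 in absolute value, so it converges by the Leibniz criterion.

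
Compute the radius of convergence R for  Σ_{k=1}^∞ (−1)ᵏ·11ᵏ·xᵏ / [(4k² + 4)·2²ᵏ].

Ratio test: |a_{k+1}/a_k| = [(4k² + 4)/(4(k+1)² + 4)] · 11/4 → 11/4 as k → ∞.
The series converges when 11/4 · |x| < 1, giving R = 4/11.

R = 4/11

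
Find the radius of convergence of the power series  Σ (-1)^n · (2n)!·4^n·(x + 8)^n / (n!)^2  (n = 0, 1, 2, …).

By the ratio test, |a_{n+1}/a_n| = (2n+1)·(2n+2)/(n+1)² · 4 → 16.
Thus R = 1/(16) = 1/16.

R = 1/16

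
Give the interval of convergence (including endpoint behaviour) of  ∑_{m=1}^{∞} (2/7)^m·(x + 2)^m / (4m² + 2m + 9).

[-11/2, 3/2]

By the ratio test, |a_{m+1}/a_m| = [(4m² + 2m + 9)/(4(m+1)² + 2(m+1) + 9)] · 2/7 → 2/7.
Convergence for |x + 2| · 2/7 < 1, i.e. |x + 2| < 7/2. So R = 7/2.
At x = 3/2: the series is dominated by a constant times Σ 1/m², which converges (p = 2 > 1).
When x = -11/2, the terms are on the order of 1/m², so the series converges absolutely by comparison with the p-series (p = 2 > 1).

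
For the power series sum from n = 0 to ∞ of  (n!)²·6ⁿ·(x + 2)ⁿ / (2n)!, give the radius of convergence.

R = 2/3

Ratio test: |a_{n+1}/a_n| = (n+1)²/[(2n+1)·(2n+2)] · 6 → 3/2 as n → ∞.
The series converges when 3/2 · |x + 2| < 1, giving R = 2/3.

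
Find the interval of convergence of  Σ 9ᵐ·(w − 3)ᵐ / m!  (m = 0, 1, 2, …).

(−∞, ∞)

Apply the ratio test: |a_{m+1}| / |a_m| = 9 · 1/(m+1), which tends to 0 as m → ∞.
The ratio tends to 0 regardless of w, hence R = ∞.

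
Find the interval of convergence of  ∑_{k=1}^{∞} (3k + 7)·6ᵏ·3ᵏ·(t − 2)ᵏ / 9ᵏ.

(3/2, 5/2)

Ratio test: |a_{k+1}/a_k| = [(3(k+1) + 7)/(3k + 7)] · 6·3/9 → 2 as k → ∞.
The series converges when 2 · |t − 2| < 1, giving R = 1/2.
When t = 5/2, the terms do not tend to 0, so the series diverges.
At t = 3/2: the terms have absolute value of order k, which does not tend to 0, so the series diverges by the divergence test.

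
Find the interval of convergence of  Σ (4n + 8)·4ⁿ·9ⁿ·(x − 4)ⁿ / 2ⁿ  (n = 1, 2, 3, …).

Ratio test: |a_{n+1}/a_n| = [(4(n+1) + 8)/(4n + 8)] · 4·9/2 → 18 as n → ∞.
Thus R = 1/(18) = 1/18.
Endpoint x = 73/18: the terms have absolute value of order n, which does not tend to 0, so the series diverges by the divergence test.
Check x = 71/18: the n-th term does not approach 0; divergence by the term test.

(71/18, 73/18)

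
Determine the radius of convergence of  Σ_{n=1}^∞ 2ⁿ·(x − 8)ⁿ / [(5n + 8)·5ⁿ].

The ratio of consecutive coefficients is [(5n + 8)/(5(n+1) + 8)] · 2/5 → 2/5.
Hence the series converges for |x − 8| < 1/(2/5) = 5/2, so the radius of convergence is 5/2.

R = 5/2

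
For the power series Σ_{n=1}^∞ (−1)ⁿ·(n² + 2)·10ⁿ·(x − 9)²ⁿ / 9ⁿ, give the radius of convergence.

R = 3√10/10

The ratio of consecutive coefficients is [((n+1)² + 2)/(n² + 2)] · 10/9 → 10/9.
Writing y = (x − 9)², the series in y has radius 9/10, so |x − 9| < √(9/10) and R = 3√10/10.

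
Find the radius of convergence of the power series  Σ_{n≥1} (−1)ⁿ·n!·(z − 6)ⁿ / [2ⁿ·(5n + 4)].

R = 0

The ratio of consecutive coefficients is (n+1) · 1/2 · (5n + 4)/(5(n+1) + 4) → ∞.
Since the ratio → ∞, the series diverges for every z ≠ 6, and R = 0.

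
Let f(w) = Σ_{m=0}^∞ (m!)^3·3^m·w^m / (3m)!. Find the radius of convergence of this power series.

R = 9

By the ratio test, |a_{m+1}/a_m| = (m+1)³/[(3m+1)·(3m+2)·(3m+3)] · 3 → 1/9.
Convergence for |w| · 1/9 < 1, i.e. |w| < 9. So R = 9.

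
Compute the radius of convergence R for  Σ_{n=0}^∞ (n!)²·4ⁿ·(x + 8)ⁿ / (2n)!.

By the ratio test, |a_{n+1}/a_n| = (n+1)²/[(2n+1)·(2n+2)] · 4 → 1.
Hence R = 1.

R = 1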